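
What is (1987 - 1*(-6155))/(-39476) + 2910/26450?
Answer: -5024037/52207010 ≈ -0.096233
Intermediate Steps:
(1987 - 1*(-6155))/(-39476) + 2910/26450 = (1987 + 6155)*(-1/39476) + 2910*(1/26450) = 8142*(-1/39476) + 291/2645 = -4071/19738 + 291/2645 = -5024037/52207010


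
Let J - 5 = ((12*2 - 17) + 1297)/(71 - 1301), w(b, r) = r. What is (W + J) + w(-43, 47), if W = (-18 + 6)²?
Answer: 119888/615 ≈ 194.94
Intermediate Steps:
W = 144 (W = (-12)² = 144)
J = 2423/615 (J = 5 + ((12*2 - 17) + 1297)/(71 - 1301) = 5 + ((24 - 17) + 1297)/(-1230) = 5 + (7 + 1297)*(-1/1230) = 5 + 1304*(-1/1230) = 5 - 652/615 = 2423/615 ≈ 3.9398)
(W + J) + w(-43, 47) = (144 + 2423/615) + 47 = 90983/615 + 47 = 119888/615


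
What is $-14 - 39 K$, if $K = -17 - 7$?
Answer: $922$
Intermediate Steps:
$K = -24$
$-14 - 39 K = -14 - -936 = -14 + 936 = 922$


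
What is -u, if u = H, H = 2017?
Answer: -2017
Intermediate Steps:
u = 2017
-u = -1*2017 = -2017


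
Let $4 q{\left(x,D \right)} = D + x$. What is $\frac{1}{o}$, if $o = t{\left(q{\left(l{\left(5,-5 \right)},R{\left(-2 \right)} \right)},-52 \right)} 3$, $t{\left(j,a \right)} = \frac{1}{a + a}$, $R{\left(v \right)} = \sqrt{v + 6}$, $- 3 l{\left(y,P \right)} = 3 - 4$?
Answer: $- \frac{104}{3} \approx -34.667$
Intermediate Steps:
$l{\left(y,P \right)} = \frac{1}{3}$ ($l{\left(y,P \right)} = - \frac{3 - 4}{3} = \left(- \frac{1}{3}\right) \left(-1\right) = \frac{1}{3}$)
$R{\left(v \right)} = \sqrt{6 + v}$
$q{\left(x,D \right)} = \frac{D}{4} + \frac{x}{4}$ ($q{\left(x,D \right)} = \frac{D + x}{4} = \frac{D}{4} + \frac{x}{4}$)
$t{\left(j,a \right)} = \frac{1}{2 a}$
$o = - \frac{3}{104}$ ($o = \frac{1}{2 \left(-52\right)} 3 = \frac{1}{2} \left(- \frac{1}{52}\right) 3 = \left(- \frac{1}{104}\right) 3 = - \frac{3}{104} \approx -0.028846$)
$\frac{1}{o} = \frac{1}{- \frac{3}{104}} = - \frac{104}{3}$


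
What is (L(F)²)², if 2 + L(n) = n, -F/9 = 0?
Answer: 16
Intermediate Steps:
F = 0 (F = -9*0 = 0)
L(n) = -2 + n
(L(F)²)² = ((-2 + 0)²)² = ((-2)²)² = 4² = 16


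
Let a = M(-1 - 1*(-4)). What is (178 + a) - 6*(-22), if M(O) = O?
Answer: 313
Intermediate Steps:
a = 3 (a = -1 - 1*(-4) = -1 + 4 = 3)
(178 + a) - 6*(-22) = (178 + 3) - 6*(-22) = 181 + 132 = 313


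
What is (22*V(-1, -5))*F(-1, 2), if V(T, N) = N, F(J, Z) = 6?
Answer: -660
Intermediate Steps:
(22*V(-1, -5))*F(-1, 2) = (22*(-5))*6 = -110*6 = -660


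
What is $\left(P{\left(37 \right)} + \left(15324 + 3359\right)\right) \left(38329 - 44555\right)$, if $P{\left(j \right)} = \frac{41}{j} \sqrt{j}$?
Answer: $-116320358 - \frac{255266 \sqrt{37}}{37} \approx -1.1636 \cdot 10^{8}$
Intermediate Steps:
$P{\left(j \right)} = \frac{41}{\sqrt{j}}$
$\left(P{\left(37 \right)} + \left(15324 + 3359\right)\right) \left(38329 - 44555\right) = \left(\frac{41}{\sqrt{37}} + \left(15324 + 3359\right)\right) \left(38329 - 44555\right) = \left(41 \frac{\sqrt{37}}{37} + 18683\right) \left(-6226\right) = \left(\frac{41 \sqrt{37}}{37} + 18683\right) \left(-6226\right) = \left(18683 + \frac{41 \sqrt{37}}{37}\right) \left(-6226\right) = -116320358 - \frac{255266 \sqrt{37}}{37}$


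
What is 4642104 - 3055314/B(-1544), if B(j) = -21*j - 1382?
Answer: 72048568527/15521 ≈ 4.6420e+6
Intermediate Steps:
B(j) = -1382 - 21*j
4642104 - 3055314/B(-1544) = 4642104 - 3055314/(-1382 - 21*(-1544)) = 4642104 - 3055314/(-1382 + 32424) = 4642104 - 3055314/31042 = 4642104 - 3055314*1/31042 = 4642104 - 1527657/15521 = 72048568527/15521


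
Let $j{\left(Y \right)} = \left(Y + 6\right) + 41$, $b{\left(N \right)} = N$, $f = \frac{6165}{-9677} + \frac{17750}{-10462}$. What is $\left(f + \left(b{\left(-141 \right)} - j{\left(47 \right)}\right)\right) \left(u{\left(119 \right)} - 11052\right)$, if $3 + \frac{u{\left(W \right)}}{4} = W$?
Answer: $\frac{127203421329780}{50620387} \approx 2.5129 \cdot 10^{6}$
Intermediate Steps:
$u{\left(W \right)} = -12 + 4 W$
$f = - \frac{118132490}{50620387}$ ($f = 6165 \left(- \frac{1}{9677}\right) + 17750 \left(- \frac{1}{10462}\right) = - \frac{6165}{9677} - \frac{8875}{5231} = - \frac{118132490}{50620387} \approx -2.3337$)
$j{\left(Y \right)} = 47 + Y$ ($j{\left(Y \right)} = \left(6 + Y\right) + 41 = 47 + Y$)
$\left(f + \left(b{\left(-141 \right)} - j{\left(47 \right)}\right)\right) \left(u{\left(119 \right)} - 11052\right) = \left(- \frac{118132490}{50620387} - 235\right) \left(\left(-12 + 4 \cdot 119\right) - 11052\right) = \left(- \frac{118132490}{50620387} - 235\right) \left(\left(-12 + 476\right) - 11052\right) = \left(- \frac{118132490}{50620387} - 235\right) \left(464 - 11052\right) = \left(- \frac{118132490}{50620387} - 235\right) \left(-10588\right) = \left(- \frac{12013923435}{50620387}\right) \left(-10588\right) = \frac{127203421329780}{50620387}$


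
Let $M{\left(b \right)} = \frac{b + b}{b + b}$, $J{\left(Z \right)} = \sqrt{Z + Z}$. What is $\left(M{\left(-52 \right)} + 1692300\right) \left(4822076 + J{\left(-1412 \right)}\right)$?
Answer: $8160404036876 + 3384602 i \sqrt{706} \approx 8.1604 \cdot 10^{12} + 8.9931 \cdot 10^{7} i$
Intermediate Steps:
$J{\left(Z \right)} = \sqrt{2} \sqrt{Z}$ ($J{\left(Z \right)} = \sqrt{2 Z} = \sqrt{2} \sqrt{Z}$)
$M{\left(b \right)} = 1$ ($M{\left(b \right)} = \frac{2 b}{2 b} = 2 b \frac{1}{2 b} = 1$)
$\left(M{\left(-52 \right)} + 1692300\right) \left(4822076 + J{\left(-1412 \right)}\right) = \left(1 + 1692300\right) \left(4822076 + \sqrt{2} \sqrt{-1412}\right) = 1692301 \left(4822076 + \sqrt{2} \cdot 2 i \sqrt{353}\right) = 1692301 \left(4822076 + 2 i \sqrt{706}\right) = 8160404036876 + 3384602 i \sqrt{706}$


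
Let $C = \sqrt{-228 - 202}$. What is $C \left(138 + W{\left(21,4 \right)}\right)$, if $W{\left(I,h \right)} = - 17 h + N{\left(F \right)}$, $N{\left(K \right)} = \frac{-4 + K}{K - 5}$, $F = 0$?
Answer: $\frac{354 i \sqrt{430}}{5} \approx 1468.1 i$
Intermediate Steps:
$N{\left(K \right)} = \frac{-4 + K}{-5 + K}$
$C = i \sqrt{430}$ ($C = \sqrt{-430} = i \sqrt{430} \approx 20.736 i$)
$W{\left(I,h \right)} = \frac{4}{5} - 17 h$ ($W{\left(I,h \right)} = - 17 h + \frac{-4 + 0}{-5 + 0} = - 17 h + \frac{1}{-5} \left(-4\right) = - 17 h - - \frac{4}{5} = - 17 h + \frac{4}{5} = \frac{4}{5} - 17 h$)
$C \left(138 + W{\left(21,4 \right)}\right) = i \sqrt{430} \left(138 + \left(\frac{4}{5} - 68\right)\right) = i \sqrt{430} \left(138 - \frac{336}{5}\right) = i \sqrt{430} \cdot \frac{354}{5} = \frac{354 i \sqrt{430}}{5}$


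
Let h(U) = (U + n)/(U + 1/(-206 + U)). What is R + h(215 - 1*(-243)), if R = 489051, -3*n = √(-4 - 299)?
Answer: 56444914683/115417 - 84*I*√303/115417 ≈ 4.8905e+5 - 0.012669*I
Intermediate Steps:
n = -I*√303/3 (n = -√(-4 - 299)/3 = -I*√303/3 ≈ -5.8023*I)
h(U) = (U - I*√303/3)/(U + 1/(-206 + U))
R + h(215 - 1*(-243)) = 489051 + (-618*(215 - 1*(-243)) + 3*(215 - 1*(-243))² + 206*I*√303 - I*(215 - 1*(-243))*√303)/(3*(1 + (215 - 1*(-243))² - 206*(215 - 1*(-243)))) = 489051 + (-618*(215 + 243) + 3*(215 + 243)² + 206*I*√303 - I*(215 + 243)*√303)/(3*(1 + (215 + 243)² - 206*(215 + 243))) = 489051 + (-618*458 + 3*458² + 206*I*√303 - 1*I*458*√303)/(3*(1 + 458² - 206*458)) = 489051 + (-283044 + 3*209764 + 206*I*√303 - 458*I*√303)/(3*(1 + 209764 - 94348)) = 489051 + (⅓)*(-283044 + 629292 + 206*I*√303 - 458*I*√303)/115417 = 489051 + (⅓)*(1/115417)*(346248 - 252*I*√303) = 489051 + (115416/115417 - 84*I*√303/115417) = 56444914683/115417 - 84*I*√303/115417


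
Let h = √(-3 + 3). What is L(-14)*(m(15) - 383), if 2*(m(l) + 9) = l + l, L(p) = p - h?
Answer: 5278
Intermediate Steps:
h = 0 (h = √0 = 0)
L(p) = p (L(p) = p - 1*0 = p + 0 = p)
m(l) = -9 + l (m(l) = -9 + (l + l)/2 = -9 + (2*l)/2 = -9 + l)
L(-14)*(m(15) - 383) = -14*((-9 + 15) - 383) = -14*(6 - 383) = -14*(-377) = 5278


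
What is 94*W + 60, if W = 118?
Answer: 11152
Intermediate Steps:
94*W + 60 = 94*118 + 60 = 11092 + 60 = 11152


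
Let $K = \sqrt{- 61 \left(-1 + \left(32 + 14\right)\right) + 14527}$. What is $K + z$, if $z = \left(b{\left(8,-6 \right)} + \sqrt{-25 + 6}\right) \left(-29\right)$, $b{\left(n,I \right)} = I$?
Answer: $174 + \sqrt{11782} - 29 i \sqrt{19} \approx 282.54 - 126.41 i$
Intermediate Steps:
$z = 174 - 29 i \sqrt{19}$ ($z = \left(-6 + \sqrt{-25 + 6}\right) \left(-29\right) = \left(-6 + \sqrt{-19}\right) \left(-29\right) = \left(-6 + i \sqrt{19}\right) \left(-29\right) = 174 - 29 i \sqrt{19} \approx 174.0 - 126.41 i$)
$K = \sqrt{11782}$ ($K = \sqrt{- 61 \left(-1 + 46\right) + 14527} = \sqrt{\left(-61\right) 45 + 14527} = \sqrt{-2745 + 14527} = \sqrt{11782} \approx 108.54$)
$K + z = \sqrt{11782} + \left(174 - 29 i \sqrt{19}\right) = 174 + \sqrt{11782} - 29 i \sqrt{19}$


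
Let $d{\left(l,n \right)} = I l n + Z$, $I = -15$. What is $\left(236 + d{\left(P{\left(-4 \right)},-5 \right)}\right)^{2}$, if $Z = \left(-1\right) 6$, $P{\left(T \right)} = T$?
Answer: $4900$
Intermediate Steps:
$Z = -6$
$d{\left(l,n \right)} = -6 - 15 l n$ ($d{\left(l,n \right)} = - 15 l n - 6 = -6 - 15 l n$)
$\left(236 + d{\left(P{\left(-4 \right)},-5 \right)}\right)^{2} = \left(236 - \left(6 - -300\right)\right)^{2} = \left(236 - 306\right)^{2} = \left(-70\right)^{2} = 4900$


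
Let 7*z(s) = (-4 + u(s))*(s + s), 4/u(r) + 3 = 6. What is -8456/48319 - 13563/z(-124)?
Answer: -13779139241/95864896 ≈ -143.73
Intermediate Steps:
u(r) = 4/3 (u(r) = 4/(-3 + 6) = 4/3)
z(s) = -16*s/21 (z(s) = ((-4 + 4/3)*(s + s))/7 = (-16*s/3)/7 = -16*s/21)
-8456/48319 - 13563/z(-124) = -8456/48319 - 13563/((-16/21*(-124))) = -8456*1/48319 - 13563/1984/21 = -8456/48319 - 13563*21/1984 = -8456/48319 - 284823/1984 = -13779139241/95864896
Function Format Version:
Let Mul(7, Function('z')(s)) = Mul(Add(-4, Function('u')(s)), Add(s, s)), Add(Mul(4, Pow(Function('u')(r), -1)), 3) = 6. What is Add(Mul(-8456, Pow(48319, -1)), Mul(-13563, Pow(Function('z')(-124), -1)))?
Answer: Rational(-13779139241, 95864896) ≈ -143.73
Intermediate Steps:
Function('u')(r) = Rational(4, 3) (Function('u')(r) = Mul(4, Pow(Add(-3, 6), -1)) = Mul(4, Pow(3, -1)) = Mul(4, Rational(1, 3)) = Rational(4, 3))
Function('z')(s) = Mul(Rational(-16, 21), s) (Function('z')(s) = Mul(Rational(1, 7), Mul(Add(-4, Rational(4, 3)), Add(s, s))) = Mul(Rational(1, 7), Mul(Rational(-8, 3), Mul(2, s))) = Mul(Rational(1, 7), Mul(Rational(-16, 3), s)) = Mul(Rational(-16, 21), s))
Add(Mul(-8456, Pow(48319, -1)), Mul(-13563, Pow(Function('z')(-124), -1))) = Add(Mul(-8456, Pow(48319, -1)), Mul(-13563, Pow(Mul(Rational(-16, 21), -124), -1))) = Add(Mul(-8456, Rational(1, 48319)), Mul(-13563, Pow(Rational(1984, 21), -1))) = Add(Rational(-8456, 48319), Mul(-13563, Rational(21, 1984))) = Add(Rational(-8456, 48319), Rational(-284823, 1984)) = Rational(-13779139241, 95864896)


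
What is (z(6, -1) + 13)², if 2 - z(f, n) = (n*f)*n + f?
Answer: 9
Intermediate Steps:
z(f, n) = 2 - f - f*n² (z(f, n) = 2 - ((n*f)*n + f) = 2 - ((f*n)*n + f) = 2 - (f*n² + f) = 2 - (f + f*n²) = 2 + (-f - f*n²) = 2 - f - f*n²)
(z(6, -1) + 13)² = ((2 - 1*6 - 1*6*(-1)²) + 13)² = ((2 - 6 - 1*6*1) + 13)² = ((2 - 6 - 6) + 13)² = (-10 + 13)² = 3² = 9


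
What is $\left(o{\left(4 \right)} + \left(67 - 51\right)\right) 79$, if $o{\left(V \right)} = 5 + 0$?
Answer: $1659$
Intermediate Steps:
$o{\left(V \right)} = 5$
$\left(o{\left(4 \right)} + \left(67 - 51\right)\right) 79 = \left(5 + \left(67 - 51\right)\right) 79 = \left(5 + 16\right) 79 = 21 \cdot 79 = 1659$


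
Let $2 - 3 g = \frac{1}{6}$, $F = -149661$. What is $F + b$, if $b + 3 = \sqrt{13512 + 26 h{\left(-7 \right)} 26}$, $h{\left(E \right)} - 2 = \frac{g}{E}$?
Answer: $-149664 + \frac{\sqrt{6528998}}{21} \approx -1.4954 \cdot 10^{5}$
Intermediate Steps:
$g = \frac{11}{18}$ ($g = \frac{2}{3} - \frac{1}{3 \cdot 6} = \frac{2}{3} - \frac{1}{18} = \frac{11}{18} \approx 0.61111$)
$h{\left(E \right)} = 2 + \frac{11}{18 E}$
$b = -3 + \frac{\sqrt{6528998}}{21}$ ($b = -3 + \sqrt{13512 + 26 \left(2 + \frac{11}{18 \left(-7\right)}\right) 26} = -3 + \sqrt{13512 + 26 \left(2 + \frac{11}{18} \left(- \frac{1}{7}\right)\right) 26} = -3 + \sqrt{13512 + 26 \left(2 - \frac{11}{126}\right) 26} = -3 + \sqrt{13512 + 26 \cdot \frac{241}{126} \cdot 26} = -3 + \sqrt{13512 + \frac{3133}{63} \cdot 26} = -3 + \sqrt{13512 + \frac{81458}{63}} = -3 + \sqrt{\frac{932714}{63}} = -3 + \frac{\sqrt{6528998}}{21} \approx 118.68$)
$F + b = -149661 - \left(3 - \frac{\sqrt{6528998}}{21}\right) = -149664 + \frac{\sqrt{6528998}}{21}$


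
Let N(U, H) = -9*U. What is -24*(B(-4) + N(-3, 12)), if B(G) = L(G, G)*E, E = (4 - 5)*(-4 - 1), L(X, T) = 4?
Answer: -1128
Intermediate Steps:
E = 5 (E = -1*(-5) = 5)
B(G) = 20 (B(G) = 4*5 = 20)
-24*(B(-4) + N(-3, 12)) = -24*(20 - 9*(-3)) = -24*(20 + 27) = -24*47 = -1128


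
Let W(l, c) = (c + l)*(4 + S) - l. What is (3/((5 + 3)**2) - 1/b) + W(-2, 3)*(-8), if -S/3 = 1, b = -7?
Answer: -10667/448 ≈ -23.810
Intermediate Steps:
S = -3 (S = -3*1 = -3)
W(l, c) = c (W(l, c) = (c + l)*(4 - 3) - l = (c + l)*1 - l = (c + l) - l = c)
(3/((5 + 3)**2) - 1/b) + W(-2, 3)*(-8) = (3/((5 + 3)**2) - 1/(-7)) + 3*(-8) = (3/(8**2) - 1*(-1/7)) - 24 = (3/64 + 1/7) - 24 = 85/448 - 24 = -10667/448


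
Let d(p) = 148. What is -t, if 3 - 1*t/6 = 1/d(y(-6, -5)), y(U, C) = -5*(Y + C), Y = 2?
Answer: -1329/74 ≈ -17.959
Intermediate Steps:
y(U, C) = -10 - 5*C (y(U, C) = -5*(2 + C) = -10 - 5*C)
t = 1329/74 (t = 18 - 6/148 = 18 - 6*1/148 = 18 - 3/74 = 1329/74 ≈ 17.959)
-t = -1*1329/74 = -1329/74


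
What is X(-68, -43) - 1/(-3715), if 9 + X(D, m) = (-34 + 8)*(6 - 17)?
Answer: 1029056/3715 ≈ 277.00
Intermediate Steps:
X(D, m) = 277 (X(D, m) = -9 + (-34 + 8)*(6 - 17) = -9 - 26*(-11) = -9 + 286 = 277)
X(-68, -43) - 1/(-3715) = 277 - 1/(-3715) = 277 - 1*(-1/3715) = 277 + 1/3715 = 1029056/3715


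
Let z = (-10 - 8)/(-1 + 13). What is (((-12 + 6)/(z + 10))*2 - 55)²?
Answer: 919681/289 ≈ 3182.3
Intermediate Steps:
z = -3/2 (z = -18/12 = -18*1/12 = -3/2 ≈ -1.5000)
(((-12 + 6)/(z + 10))*2 - 55)² = (((-12 + 6)/(-3/2 + 10))*2 - 55)² = (-6/17/2*2 - 55)² = (-6*2/17*2 - 55)² = (-12/17*2 - 55)² = (-24/17 - 55)² = (-959/17)² = 919681/289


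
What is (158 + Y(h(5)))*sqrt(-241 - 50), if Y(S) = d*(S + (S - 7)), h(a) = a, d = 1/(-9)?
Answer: 473*I*sqrt(291)/3 ≈ 2689.6*I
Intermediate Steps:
d = -1/9 ≈ -0.11111
Y(S) = 7/9 - 2*S/9 (Y(S) = -(S + (S - 7))/9 = -(S + (-7 + S))/9 = -(-7 + 2*S)/9 = 7/9 - 2*S/9)
(158 + Y(h(5)))*sqrt(-241 - 50) = (158 + (7/9 - 2/9*5))*sqrt(-241 - 50) = (158 + (7/9 - 10/9))*sqrt(-291) = (158 - 1/3)*(I*sqrt(291)) = 473*(I*sqrt(291))/3 = 473*I*sqrt(291)/3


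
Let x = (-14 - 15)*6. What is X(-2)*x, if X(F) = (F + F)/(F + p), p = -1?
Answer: -232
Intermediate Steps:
X(F) = 2*F/(-1 + F) (X(F) = (F + F)/(F - 1) = (2*F)/(-1 + F) = 2*F/(-1 + F))
x = -174 (x = -29*6 = -174)
X(-2)*x = (2*(-2)/(-1 - 2))*(-174) = (2*(-2)/(-3))*(-174) = (2*(-2)*(-1/3))*(-174) = (4/3)*(-174) = -232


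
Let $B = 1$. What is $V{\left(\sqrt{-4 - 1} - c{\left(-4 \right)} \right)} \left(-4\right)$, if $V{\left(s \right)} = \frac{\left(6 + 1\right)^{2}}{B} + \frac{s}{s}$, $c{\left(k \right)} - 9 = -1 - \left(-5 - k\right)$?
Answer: $-200$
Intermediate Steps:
$c{\left(k \right)} = 13 + k$ ($c{\left(k \right)} = 9 - \left(-4 - k\right) = 9 + \left(-1 + \left(5 + k\right)\right) = 9 + \left(4 + k\right) = 13 + k$)
$V{\left(s \right)} = 50$ ($V{\left(s \right)} = \frac{\left(6 + 1\right)^{2}}{1} + \frac{s}{s} = 7^{2} \cdot 1 + 1 = 49 \cdot 1 + 1 = 49 + 1 = 50$)
$V{\left(\sqrt{-4 - 1} - c{\left(-4 \right)} \right)} \left(-4\right) = 50 \left(-4\right) = -200$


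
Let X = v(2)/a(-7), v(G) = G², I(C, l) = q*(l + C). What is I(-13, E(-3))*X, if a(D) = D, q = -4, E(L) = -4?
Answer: -272/7 ≈ -38.857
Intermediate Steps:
I(C, l) = -4*C - 4*l (I(C, l) = -4*(l + C) = -4*(C + l) = -4*C - 4*l)
X = -4/7 (X = 2²/(-7) = 4*(-⅐) = -4/7 ≈ -0.57143)
I(-13, E(-3))*X = (-4*(-13) - 4*(-4))*(-4/7) = (52 + 16)*(-4/7) = 68*(-4/7) = -272/7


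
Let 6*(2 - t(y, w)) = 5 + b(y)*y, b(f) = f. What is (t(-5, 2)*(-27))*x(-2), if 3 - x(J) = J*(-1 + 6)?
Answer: 1053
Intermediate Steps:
x(J) = 3 - 5*J (x(J) = 3 - J*(-1 + 6) = 3 - J*5 = 3 - 5*J)
t(y, w) = 7/6 - y**2/6 (t(y, w) = 2 - (5 + y*y)/6 = 2 - (5 + y**2)/6 = 2 + (-5/6 - y**2/6) = 7/6 - y**2/6)
(t(-5, 2)*(-27))*x(-2) = ((7/6 - 1/6*(-5)**2)*(-27))*(3 - 5*(-2)) = ((7/6 - 1/6*25)*(-27))*(3 + 10) = ((7/6 - 25/6)*(-27))*13 = -3*(-27)*13 = 81*13 = 1053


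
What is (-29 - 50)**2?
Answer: 6241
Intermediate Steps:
(-29 - 50)**2 = (-79)**2 = 6241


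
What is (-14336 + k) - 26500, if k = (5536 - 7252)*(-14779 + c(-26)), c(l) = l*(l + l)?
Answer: 22999896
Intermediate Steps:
c(l) = 2*l² (c(l) = l*(2*l) = 2*l²)
k = 23040732 (k = (5536 - 7252)*(-14779 + 2*(-26)²) = -1716*(-14779 + 2*676) = -1716*(-14779 + 1352) = -1716*(-13427) = 23040732)
(-14336 + k) - 26500 = (-14336 + 23040732) - 26500 = 23026396 - 26500 = 22999896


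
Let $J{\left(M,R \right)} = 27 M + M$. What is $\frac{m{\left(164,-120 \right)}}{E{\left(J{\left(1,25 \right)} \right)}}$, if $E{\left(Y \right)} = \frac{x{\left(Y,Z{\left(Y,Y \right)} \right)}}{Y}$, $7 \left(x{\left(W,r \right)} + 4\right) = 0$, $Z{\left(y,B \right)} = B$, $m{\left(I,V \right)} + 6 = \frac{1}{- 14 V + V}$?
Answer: $\frac{65513}{1560} \approx 41.995$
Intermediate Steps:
$J{\left(M,R \right)} = 28 M$
$m{\left(I,V \right)} = -6 - \frac{1}{13 V}$ ($m{\left(I,V \right)} = -6 + \frac{1}{- 14 V + V} = -6 + \frac{1}{\left(-13\right) V} = -6 - \frac{1}{13 V}$)
$x{\left(W,r \right)} = -4$ ($x{\left(W,r \right)} = -4 + \frac{1}{7} \cdot 0 = -4 + 0 = -4$)
$E{\left(Y \right)} = - \frac{4}{Y}$
$\frac{m{\left(164,-120 \right)}}{E{\left(J{\left(1,25 \right)} \right)}} = \frac{-6 - \frac{1}{13 \left(-120\right)}}{\left(-4\right) \frac{1}{28 \cdot 1}} = \frac{-6 - - \frac{1}{1560}}{\left(-4\right) \frac{1}{28}} = \frac{-6 + \frac{1}{1560}}{\left(-4\right) \frac{1}{28}} = - \frac{9359}{1560 \left(- \frac{1}{7}\right)} = \left(- \frac{9359}{1560}\right) \left(-7\right) = \frac{65513}{1560}$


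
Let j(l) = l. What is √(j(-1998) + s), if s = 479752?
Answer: √477754 ≈ 691.20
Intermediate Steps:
√(j(-1998) + s) = √(-1998 + 479752) = √477754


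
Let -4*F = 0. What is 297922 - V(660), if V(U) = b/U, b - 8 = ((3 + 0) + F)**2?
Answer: 196628503/660 ≈ 2.9792e+5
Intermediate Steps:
F = 0 (F = -1/4*0 = 0)
b = 17 (b = 8 + ((3 + 0) + 0)**2 = 8 + (3 + 0)**2 = 8 + 3**2 = 8 + 9 = 17)
V(U) = 17/U
297922 - V(660) = 297922 - 17/660 = 196628503/660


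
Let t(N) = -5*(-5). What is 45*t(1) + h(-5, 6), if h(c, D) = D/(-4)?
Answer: 2247/2 ≈ 1123.5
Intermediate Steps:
h(c, D) = -D/4 (h(c, D) = D*(-¼) = -D/4)
t(N) = 25
45*t(1) + h(-5, 6) = 45*25 - ¼*6 = 1125 - 3/2 = 2247/2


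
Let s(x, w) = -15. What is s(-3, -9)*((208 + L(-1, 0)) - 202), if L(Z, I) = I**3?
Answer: -90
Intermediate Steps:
s(-3, -9)*((208 + L(-1, 0)) - 202) = -15*((208 + 0**3) - 202) = -15*((208 + 0) - 202) = -15*(208 - 202) = -15*6 = -90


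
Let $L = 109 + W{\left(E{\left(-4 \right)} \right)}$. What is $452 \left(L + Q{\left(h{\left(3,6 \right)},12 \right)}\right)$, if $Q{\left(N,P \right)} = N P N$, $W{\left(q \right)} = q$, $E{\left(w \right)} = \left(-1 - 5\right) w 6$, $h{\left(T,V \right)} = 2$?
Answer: $136052$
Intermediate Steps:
$E{\left(w \right)} = - 36 w$ ($E{\left(w \right)} = - 6 \cdot 6 w = - 36 w$)
$Q{\left(N,P \right)} = P N^{2}$
$L = 253$ ($L = 109 - -144 = 109 + 144 = 253$)
$452 \left(L + Q{\left(h{\left(3,6 \right)},12 \right)}\right) = 452 \left(253 + 12 \cdot 2^{2}\right) = 452 \left(253 + 12 \cdot 4\right) = 452 \left(253 + 48\right) = 452 \cdot 301 = 136052$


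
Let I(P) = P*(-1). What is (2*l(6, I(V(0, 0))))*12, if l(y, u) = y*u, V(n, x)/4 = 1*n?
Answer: 0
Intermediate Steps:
V(n, x) = 4*n (V(n, x) = 4*(1*n) = 4*n)
I(P) = -P
l(y, u) = u*y
(2*l(6, I(V(0, 0))))*12 = (2*(-4*0*6))*12 = (2*(-1*0*6))*12 = (2*(0*6))*12 = (2*0)*12 = 0*12 = 0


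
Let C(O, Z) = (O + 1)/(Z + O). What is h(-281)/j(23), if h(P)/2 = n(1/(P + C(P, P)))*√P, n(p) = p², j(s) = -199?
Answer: -157922*I*√281/1236337258159 ≈ -2.1412e-6*I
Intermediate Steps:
C(O, Z) = (1 + O)/(O + Z)
h(P) = 2*√P/(P + (1 + P)/(2*P))² (h(P) = 2*((1/(P + (1 + P)/(P + P)))²*√P) = 2*((1/(P + (1 + P)/((2*P))))²*√P) = 2*((1/(P + (1/(2*P))*(1 + P)))²*√P) = 2*((1/(P + (1 + P)/(2*P)))²*√P) = 2*(√P/(P + (1 + P)/(2*P))²) = 2*√P/(P + (1 + P)/(2*P))²)
h(-281)/j(23) = (8*(-281)^(5/2)/(1 - 281 + 2*(-281)²)²)/(-199) = (8*(78961*I*√281)/(1 - 281 + 2*78961)²)*(-1/199) = (8*(78961*I*√281)/(1 - 281 + 157922)²)*(-1/199) = (8*(78961*I*√281)/157642²)*(-1/199) = (8*(78961*I*√281)*(1/24851000164))*(-1/199) = (157922*I*√281/6212750041)*(-1/199) = -157922*I*√281/1236337258159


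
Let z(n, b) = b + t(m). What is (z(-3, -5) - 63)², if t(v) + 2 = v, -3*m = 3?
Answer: 5041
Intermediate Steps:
m = -1 (m = -⅓*3 = -1)
t(v) = -2 + v
z(n, b) = -3 + b (z(n, b) = b + (-2 - 1) = b - 3 = -3 + b)
(z(-3, -5) - 63)² = ((-3 - 5) - 63)² = (-8 - 63)² = (-71)² = 5041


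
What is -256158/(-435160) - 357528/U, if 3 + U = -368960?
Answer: 125047354317/80278969540 ≈ 1.5577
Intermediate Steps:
U = -368963 (U = -3 - 368960 = -368963)
-256158/(-435160) - 357528/U = -256158/(-435160) - 357528/(-368963) = -256158*(-1/435160) - 357528*(-1/368963) = 128079/217580 + 357528/368963 = 125047354317/80278969540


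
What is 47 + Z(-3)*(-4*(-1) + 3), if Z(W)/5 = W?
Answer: -58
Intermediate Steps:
Z(W) = 5*W
47 + Z(-3)*(-4*(-1) + 3) = 47 + (5*(-3))*(-4*(-1) + 3) = 47 - 15*(4 + 3) = 47 - 15*7 = 47 - 105 = -58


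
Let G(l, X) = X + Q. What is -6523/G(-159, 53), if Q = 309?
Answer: -6523/362 ≈ -18.019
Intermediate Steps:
G(l, X) = 309 + X (G(l, X) = X + 309 = 309 + X)
-6523/G(-159, 53) = -6523/(309 + 53) = -6523/362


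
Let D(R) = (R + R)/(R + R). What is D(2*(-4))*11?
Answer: 11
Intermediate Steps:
D(R) = 1 (D(R) = (2*R)/((2*R)) = (2*R)*(1/(2*R)) = 1)
D(2*(-4))*11 = 1*11 = 11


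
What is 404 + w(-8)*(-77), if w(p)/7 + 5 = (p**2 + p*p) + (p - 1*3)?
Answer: -59964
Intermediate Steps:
w(p) = -56 + 7*p + 14*p**2 (w(p) = -35 + 7*((p**2 + p*p) + (p - 1*3)) = -35 + 7*((p**2 + p**2) + (p - 3)) = -35 + 7*(2*p**2 + (-3 + p)) = -35 + 7*(-3 + p + 2*p**2) = -35 + (-21 + 7*p + 14*p**2) = -56 + 7*p + 14*p**2)
404 + w(-8)*(-77) = 404 + (-56 + 7*(-8) + 14*(-8)**2)*(-77) = 404 + (-56 - 56 + 14*64)*(-77) = 404 + (-56 - 56 + 896)*(-77) = 404 + 784*(-77) = 404 - 60368 = -59964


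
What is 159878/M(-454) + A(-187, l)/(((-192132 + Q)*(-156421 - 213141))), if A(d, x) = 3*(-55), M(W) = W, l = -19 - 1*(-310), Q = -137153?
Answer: -176870448891347/502252866538 ≈ -352.15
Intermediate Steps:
l = 291 (l = -19 + 310 = 291)
A(d, x) = -165
159878/M(-454) + A(-187, l)/(((-192132 + Q)*(-156421 - 213141))) = 159878/(-454) - 165*1/((-192132 - 137153)*(-156421 - 213141)) = 159878*(-1/454) - 165/((-329285*(-369562))) = -79939/227 - 165/121691223170 = -79939/227 - 165*1/121691223170 = -79939/227 - 3/2212567694 = -176870448891347/502252866538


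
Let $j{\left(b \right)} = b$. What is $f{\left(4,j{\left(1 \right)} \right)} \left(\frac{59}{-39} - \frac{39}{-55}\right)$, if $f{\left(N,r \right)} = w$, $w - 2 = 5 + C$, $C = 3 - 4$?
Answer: $- \frac{3448}{715} \approx -4.8224$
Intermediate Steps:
$C = -1$
$w = 6$ ($w = 2 + \left(5 - 1\right) = 2 + 4 = 6$)
$f{\left(N,r \right)} = 6$
$f{\left(4,j{\left(1 \right)} \right)} \left(\frac{59}{-39} - \frac{39}{-55}\right) = 6 \left(\frac{59}{-39} - \frac{39}{-55}\right) = 6 \left(59 \left(- \frac{1}{39}\right) - - \frac{39}{55}\right) = 6 \left(- \frac{59}{39} + \frac{39}{55}\right) = 6 \left(- \frac{1724}{2145}\right) = - \frac{3448}{715}$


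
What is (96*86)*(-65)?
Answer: -536640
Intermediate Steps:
(96*86)*(-65) = 8256*(-65) = -536640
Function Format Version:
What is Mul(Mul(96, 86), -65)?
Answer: -536640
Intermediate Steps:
Mul(Mul(96, 86), -65) = Mul(8256, -65) = -536640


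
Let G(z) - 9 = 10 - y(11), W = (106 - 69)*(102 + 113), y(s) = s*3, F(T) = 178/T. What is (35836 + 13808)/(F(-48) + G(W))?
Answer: -1191456/425 ≈ -2803.4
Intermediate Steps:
y(s) = 3*s
W = 7955 (W = 37*215 = 7955)
G(z) = -14 (G(z) = 9 + (10 - 3*11) = 9 + (10 - 1*33) = 9 + (10 - 33) = 9 - 23 = -14)
(35836 + 13808)/(F(-48) + G(W)) = (35836 + 13808)/(178/(-48) - 14) = 49644/(178*(-1/48) - 14) = 49644/(-89/24 - 14) = 49644/(-425/24) = 49644*(-24/425) = -1191456/425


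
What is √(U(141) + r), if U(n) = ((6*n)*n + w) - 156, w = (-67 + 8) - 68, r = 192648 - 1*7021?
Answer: √304630 ≈ 551.93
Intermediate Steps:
r = 185627 (r = 192648 - 7021 = 185627)
w = -127 (w = -59 - 68 = -127)
U(n) = -283 + 6*n² (U(n) = ((6*n)*n - 127) - 156 = (6*n² - 127) - 156 = (-127 + 6*n²) - 156 = -283 + 6*n²)
√(U(141) + r) = √((-283 + 6*141²) + 185627) = √((-283 + 6*19881) + 185627) = √((-283 + 119286) + 185627) = √(119003 + 185627) = √304630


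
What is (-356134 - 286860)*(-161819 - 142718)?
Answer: 195815463778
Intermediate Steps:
(-356134 - 286860)*(-161819 - 142718) = -642994*(-304537) = 195815463778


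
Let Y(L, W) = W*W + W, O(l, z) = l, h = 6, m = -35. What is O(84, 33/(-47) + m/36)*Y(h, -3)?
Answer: 504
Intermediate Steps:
Y(L, W) = W + W² (Y(L, W) = W² + W = W + W²)
O(84, 33/(-47) + m/36)*Y(h, -3) = 84*(-3*(1 - 3)) = 84*(-3*(-2)) = 84*6 = 504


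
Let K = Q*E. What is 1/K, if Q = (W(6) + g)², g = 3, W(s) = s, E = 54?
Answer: 1/4374 ≈ 0.00022862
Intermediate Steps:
Q = 81 (Q = (6 + 3)² = 9² = 81)
K = 4374 (K = 81*54 = 4374)
1/K = 1/4374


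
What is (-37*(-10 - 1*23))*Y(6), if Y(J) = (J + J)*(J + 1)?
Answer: 102564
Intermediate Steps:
Y(J) = 2*J*(1 + J) (Y(J) = (2*J)*(1 + J) = 2*J*(1 + J))
(-37*(-10 - 1*23))*Y(6) = (-37*(-10 - 1*23))*(2*6*(1 + 6)) = (-37*(-10 - 23))*(2*6*7) = -37*(-33)*84 = 1221*84 = 102564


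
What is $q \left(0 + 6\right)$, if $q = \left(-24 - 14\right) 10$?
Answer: $-2280$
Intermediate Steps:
$q = -380$ ($q = \left(-38\right) 10 = -380$)
$q \left(0 + 6\right) = - 380 \left(0 + 6\right) = \left(-380\right) 6 = -2280$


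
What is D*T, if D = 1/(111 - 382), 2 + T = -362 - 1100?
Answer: 1464/271 ≈ 5.4022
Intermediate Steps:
T = -1464 (T = -2 + (-362 - 1100) = -2 - 1462 = -1464)
D = -1/271 (D = 1/(-271) = -1/271 ≈ -0.0036900)
D*T = -1/271*(-1464) = 1464/271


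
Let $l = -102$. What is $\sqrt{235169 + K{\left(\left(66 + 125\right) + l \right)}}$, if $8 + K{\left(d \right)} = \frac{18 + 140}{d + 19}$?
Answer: $\frac{\sqrt{76192638}}{18} \approx 484.94$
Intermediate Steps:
$K{\left(d \right)} = -8 + \frac{158}{19 + d}$ ($K{\left(d \right)} = -8 + \frac{18 + 140}{d + 19} = -8 + \frac{158}{19 + d}$)
$\sqrt{235169 + K{\left(\left(66 + 125\right) + l \right)}} = \sqrt{235169 + \frac{2 \left(3 - 4 \left(\left(66 + 125\right) - 102\right)\right)}{19 + \left(\left(66 + 125\right) - 102\right)}} = \sqrt{235169 + \frac{2 \left(3 - 4 \left(191 - 102\right)\right)}{19 + \left(191 - 102\right)}} = \sqrt{235169 + \frac{2 \left(3 - 356\right)}{19 + 89}} = \sqrt{235169 + \frac{2 \left(3 - 356\right)}{108}} = \sqrt{235169 + 2 \cdot \frac{1}{108} \left(-353\right)} = \sqrt{235169 - \frac{353}{54}} = \sqrt{\frac{12698773}{54}} = \frac{\sqrt{76192638}}{18}$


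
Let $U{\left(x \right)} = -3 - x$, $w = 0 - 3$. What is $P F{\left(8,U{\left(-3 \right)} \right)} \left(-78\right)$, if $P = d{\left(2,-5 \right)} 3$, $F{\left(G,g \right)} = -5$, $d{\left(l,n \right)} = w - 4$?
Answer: $-8190$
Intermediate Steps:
$w = -3$
$d{\left(l,n \right)} = -7$ ($d{\left(l,n \right)} = -3 - 4 = -7$)
$P = -21$ ($P = \left(-7\right) 3 = -21$)
$P F{\left(8,U{\left(-3 \right)} \right)} \left(-78\right) = \left(-21\right) \left(-5\right) \left(-78\right) = 105 \left(-78\right) = -8190$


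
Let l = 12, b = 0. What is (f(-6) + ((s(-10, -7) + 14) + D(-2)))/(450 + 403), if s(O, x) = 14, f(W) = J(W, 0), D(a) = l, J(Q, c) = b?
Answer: 40/853 ≈ 0.046893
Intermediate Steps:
J(Q, c) = 0
D(a) = 12
f(W) = 0
(f(-6) + ((s(-10, -7) + 14) + D(-2)))/(450 + 403) = (0 + ((14 + 14) + 12))/(450 + 403) = (0 + (28 + 12))/853 = (0 + 40)*(1/853) = 40*(1/853) = 40/853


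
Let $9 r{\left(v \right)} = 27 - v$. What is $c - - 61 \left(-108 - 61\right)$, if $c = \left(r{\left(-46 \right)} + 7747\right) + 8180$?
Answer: $\frac{50635}{9} \approx 5626.1$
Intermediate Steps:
$r{\left(v \right)} = 3 - \frac{v}{9}$ ($r{\left(v \right)} = \frac{27 - v}{9} = 3 - \frac{v}{9}$)
$c = \frac{143416}{9}$ ($c = \left(\left(3 - - \frac{46}{9}\right) + 7747\right) + 8180 = \left(\left(3 + \frac{46}{9}\right) + 7747\right) + 8180 = \left(\frac{73}{9} + 7747\right) + 8180 = \frac{69796}{9} + 8180 = \frac{143416}{9} \approx 15935.0$)
$c - - 61 \left(-108 - 61\right) = \frac{143416}{9} - - 61 \left(-108 - 61\right) = \frac{143416}{9} - \left(-61\right) \left(-169\right) = \frac{143416}{9} - 10309 = \frac{50635}{9}$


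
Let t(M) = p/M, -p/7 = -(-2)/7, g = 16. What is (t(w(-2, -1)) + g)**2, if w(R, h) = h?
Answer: 324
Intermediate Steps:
p = -2 (p = -(-7)*(-2/7) = -(-7)*(-2*1/7) = -(-7)*(-2)/7 = -7*2/7 = -2)
t(M) = -2/M
(t(w(-2, -1)) + g)**2 = (-2/(-1) + 16)**2 = (-2*(-1) + 16)**2 = (2 + 16)**2 = 18**2 = 324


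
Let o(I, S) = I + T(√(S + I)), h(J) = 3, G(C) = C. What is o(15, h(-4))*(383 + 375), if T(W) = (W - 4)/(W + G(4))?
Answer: 24256 - 9096*√2 ≈ 11392.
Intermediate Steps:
T(W) = (-4 + W)/(4 + W) (T(W) = (W - 4)/(W + 4) = (-4 + W)/(4 + W))
o(I, S) = I + (-4 + √(I + S))/(4 + √(I + S)) (o(I, S) = I + (-4 + √(S + I))/(4 + √(S + I)) = I + (-4 + √(I + S))/(4 + √(I + S)))
o(15, h(-4))*(383 + 375) = ((-4 + √(15 + 3) + 15*(4 + √(15 + 3)))/(4 + √(15 + 3)))*(383 + 375) = ((-4 + √18 + 15*(4 + √18))/(4 + √18))*758 = ((-4 + 3*√2 + 15*(4 + 3*√2))/(4 + 3*√2))*758 = ((-4 + 3*√2 + (60 + 45*√2))/(4 + 3*√2))*758 = ((56 + 48*√2)/(4 + 3*√2))*758 = 758*(56 + 48*√2)/(4 + 3*√2)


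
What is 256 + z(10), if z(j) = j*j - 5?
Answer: 351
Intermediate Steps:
z(j) = -5 + j² (z(j) = j² - 5 = -5 + j²)
256 + z(10) = 256 + (-5 + 10²) = 256 + (-5 + 100) = 256 + 95 = 351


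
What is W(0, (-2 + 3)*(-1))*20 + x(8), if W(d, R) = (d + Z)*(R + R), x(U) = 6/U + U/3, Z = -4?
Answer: 1961/12 ≈ 163.42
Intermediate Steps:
x(U) = 6/U + U/3 (x(U) = 6/U + U*(⅓) = 6/U + U/3)
W(d, R) = 2*R*(-4 + d) (W(d, R) = (d - 4)*(R + R) = (-4 + d)*(2*R) = 2*R*(-4 + d))
W(0, (-2 + 3)*(-1))*20 + x(8) = (2*((-2 + 3)*(-1))*(-4 + 0))*20 + (6/8 + (⅓)*8) = (2*(1*(-1))*(-4))*20 + (6*(⅛) + 8/3) = (2*(-1)*(-4))*20 + (¾ + 8/3) = 8*20 + 41/12 = 160 + 41/12 = 1961/12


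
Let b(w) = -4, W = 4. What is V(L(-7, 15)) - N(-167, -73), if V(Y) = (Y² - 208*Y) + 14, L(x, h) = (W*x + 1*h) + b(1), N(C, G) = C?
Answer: 4006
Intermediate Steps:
L(x, h) = -4 + h + 4*x (L(x, h) = (4*x + 1*h) - 4 = (4*x + h) - 4 = (h + 4*x) - 4 = -4 + h + 4*x)
V(Y) = 14 + Y² - 208*Y
V(L(-7, 15)) - N(-167, -73) = (14 + (-4 + 15 + 4*(-7))² - 208*(-4 + 15 + 4*(-7))) - 1*(-167) = (14 + (-4 + 15 - 28)² - 208*(-4 + 15 - 28)) + 167 = (14 + (-17)² - 208*(-17)) + 167 = (14 + 289 + 3536) + 167 = 3839 + 167 = 4006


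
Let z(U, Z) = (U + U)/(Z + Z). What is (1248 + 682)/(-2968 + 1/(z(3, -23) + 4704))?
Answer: -208804770/321104929 ≈ -0.65027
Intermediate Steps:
z(U, Z) = U/Z (z(U, Z) = (2*U)/((2*Z)) = (2*U)*(1/(2*Z)) = U/Z)
(1248 + 682)/(-2968 + 1/(z(3, -23) + 4704)) = (1248 + 682)/(-2968 + 1/(3/(-23) + 4704)) = 1930/(-2968 + 1/(3*(-1/23) + 4704)) = 1930/(-2968 + 1/(-3/23 + 4704)) = 1930/(-2968 + 1/(108189/23)) = 1930/(-2968 + 23/108189) = 1930/(-321104929/108189) = 1930*(-108189/321104929) = -208804770/321104929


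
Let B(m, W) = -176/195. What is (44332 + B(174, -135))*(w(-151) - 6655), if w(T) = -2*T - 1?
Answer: -18309186552/65 ≈ -2.8168e+8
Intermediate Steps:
B(m, W) = -176/195 (B(m, W) = -176*1/195 = -176/195)
w(T) = -1 - 2*T
(44332 + B(174, -135))*(w(-151) - 6655) = (44332 - 176/195)*((-1 - 2*(-151)) - 6655) = 8644564*((-1 + 302) - 6655)/195 = 8644564*(301 - 6655)/195 = (8644564/195)*(-6354) = -18309186552/65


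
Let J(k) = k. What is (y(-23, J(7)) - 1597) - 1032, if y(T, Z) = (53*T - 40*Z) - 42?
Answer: -4170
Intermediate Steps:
y(T, Z) = -42 - 40*Z + 53*T (y(T, Z) = (-40*Z + 53*T) - 42 = -42 - 40*Z + 53*T)
(y(-23, J(7)) - 1597) - 1032 = ((-42 - 40*7 + 53*(-23)) - 1597) - 1032 = ((-42 - 280 - 1219) - 1597) - 1032 = (-1541 - 1597) - 1032 = -3138 - 1032 = -4170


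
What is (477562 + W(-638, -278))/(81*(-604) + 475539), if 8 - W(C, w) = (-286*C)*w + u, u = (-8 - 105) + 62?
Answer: 10240745/85323 ≈ 120.02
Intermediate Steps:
u = -51 (u = -113 + 62 = -51)
W(C, w) = 59 + 286*C*w (W(C, w) = 8 - ((-286*C)*w - 51) = 8 - (-286*C*w - 51) = 8 - (-51 - 286*C*w) = 8 + (51 + 286*C*w) = 59 + 286*C*w)
(477562 + W(-638, -278))/(81*(-604) + 475539) = (477562 + (59 + 286*(-638)*(-278)))/(81*(-604) + 475539) = (477562 + (59 + 50726104))/(-48924 + 475539) = (477562 + 50726163)/426615 = 51203725*(1/426615) = 10240745/85323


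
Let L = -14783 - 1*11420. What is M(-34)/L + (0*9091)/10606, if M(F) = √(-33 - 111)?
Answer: -12*I/26203 ≈ -0.00045796*I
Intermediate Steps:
M(F) = 12*I (M(F) = √(-144) = 12*I)
L = -26203 (L = -14783 - 11420 = -26203)
M(-34)/L + (0*9091)/10606 = (12*I)/(-26203) + (0*9091)/10606 = (12*I)*(-1/26203) + 0*(1/10606) = -12*I/26203 + 0 = -12*I/26203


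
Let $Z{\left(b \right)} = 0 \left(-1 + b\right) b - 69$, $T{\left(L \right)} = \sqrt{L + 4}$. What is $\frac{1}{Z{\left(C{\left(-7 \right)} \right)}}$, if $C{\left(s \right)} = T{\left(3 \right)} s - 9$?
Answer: $- \frac{1}{69} \approx -0.014493$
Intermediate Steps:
$T{\left(L \right)} = \sqrt{4 + L}$
$C{\left(s \right)} = -9 + s \sqrt{7}$ ($C{\left(s \right)} = \sqrt{4 + 3} s - 9 = \sqrt{7} s - 9 = s \sqrt{7} - 9 = -9 + s \sqrt{7}$)
$Z{\left(b \right)} = -69$ ($Z{\left(b \right)} = 0 b - 69 = 0 - 69 = -69$)
$\frac{1}{Z{\left(C{\left(-7 \right)} \right)}} = \frac{1}{-69} = - \frac{1}{69}$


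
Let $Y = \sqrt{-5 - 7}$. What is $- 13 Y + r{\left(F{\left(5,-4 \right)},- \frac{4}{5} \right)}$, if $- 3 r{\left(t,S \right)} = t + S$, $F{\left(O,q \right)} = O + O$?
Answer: $- \frac{46}{15} - 26 i \sqrt{3} \approx -3.0667 - 45.033 i$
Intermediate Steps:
$F{\left(O,q \right)} = 2 O$
$Y = 2 i \sqrt{3}$ ($Y = \sqrt{-12} = 2 i \sqrt{3} \approx 3.4641 i$)
$r{\left(t,S \right)} = - \frac{S}{3} - \frac{t}{3}$ ($r{\left(t,S \right)} = - \frac{t + S}{3} = - \frac{S + t}{3} = - \frac{S}{3} - \frac{t}{3}$)
$- 13 Y + r{\left(F{\left(5,-4 \right)},- \frac{4}{5} \right)} = - 13 \cdot 2 i \sqrt{3} - \left(\frac{1}{3} \left(-4\right) \frac{1}{5} + \frac{1}{3} \cdot 2 \cdot 5\right) = - 26 i \sqrt{3} - \left(\frac{10}{3} + \frac{\left(-4\right) \frac{1}{5}}{3}\right) = - 26 i \sqrt{3} - \frac{46}{15} = - \frac{46}{15} - 26 i \sqrt{3}$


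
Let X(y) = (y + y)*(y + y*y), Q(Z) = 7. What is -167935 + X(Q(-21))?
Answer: -167151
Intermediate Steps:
X(y) = 2*y*(y + y²) (X(y) = (2*y)*(y + y²) = 2*y*(y + y²))
-167935 + X(Q(-21)) = -167935 + 2*7²*(1 + 7) = -167935 + 2*49*8 = -167935 + 784 = -167151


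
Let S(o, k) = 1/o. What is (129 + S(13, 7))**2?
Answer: 2815684/169 ≈ 16661.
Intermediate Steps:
(129 + S(13, 7))**2 = (129 + 1/13)**2 = (1678/13)**2 = 2815684/169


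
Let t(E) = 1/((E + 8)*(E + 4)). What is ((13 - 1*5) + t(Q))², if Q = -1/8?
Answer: 246113344/3814209 ≈ 64.525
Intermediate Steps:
Q = -⅛ (Q = -1*⅛ = -⅛ ≈ -0.12500)
t(E) = 1/((4 + E)*(8 + E)) (t(E) = 1/((8 + E)*(4 + E)) = 1/((4 + E)*(8 + E)))
((13 - 1*5) + t(Q))² = ((13 - 1*5) + 1/(32 + (-⅛)² + 12*(-⅛)))² = ((13 - 5) + 1/(32 + 1/64 - 3/2))² = (8 + 1/(1953/64))² = (8 + 64/1953)² = (15688/1953)² = 246113344/3814209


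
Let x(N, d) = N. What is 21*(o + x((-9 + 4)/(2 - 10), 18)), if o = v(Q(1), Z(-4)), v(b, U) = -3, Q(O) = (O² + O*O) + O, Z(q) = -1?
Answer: -399/8 ≈ -49.875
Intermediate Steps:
Q(O) = O + 2*O² (Q(O) = (O² + O²) + O = 2*O² + O = O + 2*O²)
o = -3
21*(o + x((-9 + 4)/(2 - 10), 18)) = 21*(-3 + (-9 + 4)/(2 - 10)) = 21*(-3 - 5/(-8)) = 21*(-3 - 5*(-⅛)) = 21*(-3 + 5/8) = 21*(-19/8) = -399/8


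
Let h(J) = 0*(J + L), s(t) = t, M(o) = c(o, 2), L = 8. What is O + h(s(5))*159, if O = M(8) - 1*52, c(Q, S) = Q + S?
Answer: -42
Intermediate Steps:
M(o) = 2 + o (M(o) = o + 2 = 2 + o)
O = -42 (O = (2 + 8) - 1*52 = 10 - 52 = -42)
h(J) = 0 (h(J) = 0*(J + 8) = 0*(8 + J) = 0)
O + h(s(5))*159 = -42 + 0*159 = -42 + 0 = -42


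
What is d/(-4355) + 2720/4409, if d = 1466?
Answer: 5382006/19201195 ≈ 0.28030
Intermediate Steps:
d/(-4355) + 2720/4409 = 1466/(-4355) + 2720/4409 = 1466*(-1/4355) + 2720*(1/4409) = -1466/4355 + 2720/4409 = 5382006/19201195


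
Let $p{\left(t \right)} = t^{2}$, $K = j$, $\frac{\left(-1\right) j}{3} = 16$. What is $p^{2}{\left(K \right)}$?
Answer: $5308416$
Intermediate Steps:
$j = -48$ ($j = \left(-3\right) 16 = -48$)
$K = -48$
$p^{2}{\left(K \right)} = \left(\left(-48\right)^{2}\right)^{2} = 2304^{2} = 5308416$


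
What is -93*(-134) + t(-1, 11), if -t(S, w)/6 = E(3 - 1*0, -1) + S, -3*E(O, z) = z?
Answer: 12466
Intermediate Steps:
E(O, z) = -z/3
t(S, w) = -2 - 6*S (t(S, w) = -6*(-⅓*(-1) + S) = -6*(⅓ + S) = -2 - 6*S)
-93*(-134) + t(-1, 11) = -93*(-134) + (-2 - 6*(-1)) = 12462 + (-2 + 6) = 12462 + 4 = 12466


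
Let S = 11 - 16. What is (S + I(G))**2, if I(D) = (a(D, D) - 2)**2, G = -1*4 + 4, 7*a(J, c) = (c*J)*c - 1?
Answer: 400/2401 ≈ 0.16660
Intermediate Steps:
a(J, c) = -1/7 + J*c**2/7 (a(J, c) = ((c*J)*c - 1)/7 = ((J*c)*c - 1)/7 = (J*c**2 - 1)/7 = (-1 + J*c**2)/7 = -1/7 + J*c**2/7)
S = -5
G = 0 (G = -4 + 4 = 0)
I(D) = (-15/7 + D**3/7)**2 (I(D) = ((-1/7 + D*D**2/7) - 2)**2 = ((-1/7 + D**3/7) - 2)**2 = (-15/7 + D**3/7)**2)
(S + I(G))**2 = (-5 + (-15 + 0**3)**2/49)**2 = (-5 + (-15 + 0)**2/49)**2 = (-5 + (1/49)*(-15)**2)**2 = (-5 + (1/49)*225)**2 = (-5 + 225/49)**2 = (-20/49)**2 = 400/2401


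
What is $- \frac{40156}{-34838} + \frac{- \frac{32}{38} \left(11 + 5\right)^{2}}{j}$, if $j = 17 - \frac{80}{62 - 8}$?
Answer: $- \frac{1766561090}{138672659} \approx -12.739$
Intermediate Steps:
$j = \frac{419}{27}$ ($j = 17 - \frac{80}{54} = 17 - \frac{40}{27} = \frac{419}{27} \approx 15.519$)
$- \frac{40156}{-34838} + \frac{- \frac{32}{38} \left(11 + 5\right)^{2}}{j} = - \frac{40156}{-34838} + \frac{- \frac{32}{38} \left(11 + 5\right)^{2}}{\frac{419}{27}} = \left(-40156\right) \left(- \frac{1}{34838}\right) + \left(-32\right) \frac{1}{38} \cdot 16^{2} \cdot \frac{27}{419} = \frac{20078}{17419} + \left(- \frac{16}{19}\right) 256 \cdot \frac{27}{419} = \frac{20078}{17419} - \frac{110592}{7961} = - \frac{1766561090}{138672659}$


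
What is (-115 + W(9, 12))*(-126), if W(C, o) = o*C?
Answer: 882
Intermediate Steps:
W(C, o) = C*o
(-115 + W(9, 12))*(-126) = (-115 + 9*12)*(-126) = (-115 + 108)*(-126) = -7*(-126) = 882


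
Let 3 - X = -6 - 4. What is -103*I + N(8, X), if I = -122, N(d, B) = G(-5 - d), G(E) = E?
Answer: 12553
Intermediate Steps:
X = 13 (X = 3 - (-6 - 4) = 3 - 1*(-10) = 3 + 10 = 13)
N(d, B) = -5 - d
-103*I + N(8, X) = -103*(-122) + (-5 - 1*8) = 12566 + (-5 - 8) = 12566 - 13 = 12553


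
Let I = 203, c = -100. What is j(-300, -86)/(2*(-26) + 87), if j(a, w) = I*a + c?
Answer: -12200/7 ≈ -1742.9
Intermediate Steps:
j(a, w) = -100 + 203*a (j(a, w) = 203*a - 100 = -100 + 203*a)
j(-300, -86)/(2*(-26) + 87) = (-100 + 203*(-300))/(2*(-26) + 87) = (-100 - 60900)/(-52 + 87) = -61000/35 = -61000*1/35 = -12200/7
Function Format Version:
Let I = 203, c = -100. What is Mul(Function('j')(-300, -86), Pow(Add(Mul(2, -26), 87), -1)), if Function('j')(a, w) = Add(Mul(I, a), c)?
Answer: Rational(-12200, 7) ≈ -1742.9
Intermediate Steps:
Function('j')(a, w) = Add(-100, Mul(203, a)) (Function('j')(a, w) = Add(Mul(203, a), -100) = Add(-100, Mul(203, a)))
Mul(Function('j')(-300, -86), Pow(Add(Mul(2, -26), 87), -1)) = Mul(Add(-100, Mul(203, -300)), Pow(Add(Mul(2, -26), 87), -1)) = Mul(Add(-100, -60900), Pow(Add(-52, 87), -1)) = Mul(-61000, Pow(35, -1)) = Mul(-61000, Rational(1, 35)) = Rational(-12200, 7)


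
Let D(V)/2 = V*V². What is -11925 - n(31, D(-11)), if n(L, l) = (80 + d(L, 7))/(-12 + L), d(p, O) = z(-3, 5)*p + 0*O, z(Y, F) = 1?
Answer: -226686/19 ≈ -11931.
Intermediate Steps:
D(V) = 2*V³ (D(V) = 2*(V*V²) = 2*V³)
d(p, O) = p (d(p, O) = 1*p + 0*O = p + 0 = p)
n(L, l) = (80 + L)/(-12 + L)
-11925 - n(31, D(-11)) = -11925 - (80 + 31)/(-12 + 31) = -11925 - 111/19 = -226686/19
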